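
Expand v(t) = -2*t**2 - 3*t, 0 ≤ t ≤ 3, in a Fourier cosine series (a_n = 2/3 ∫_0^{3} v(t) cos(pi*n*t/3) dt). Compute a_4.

a_4 = 2/3 ∫_0^{3} (-2*t**2 - 3*t) cos(4*pi*t/3) dt.
Integrating by parts twice (tabular method), an antiderivative of (-2*t**2 - 3*t) cos(4*pi*t/3) is -3*t**2*sin(4*pi*t/3)/(2*pi) - 9*t*sin(4*pi*t/3)/(4*pi) - 9*t*cos(4*pi*t/3)/(4*pi**2) + 27*sin(4*pi*t/3)/(16*pi**3) - 27*cos(4*pi*t/3)/(16*pi**2); evaluating from 0 to 3: ∫_{0}^{3} (-2*t**2 - 3*t) cos(4*pi*t/3) dt = (-135/(16*pi**2)) - (-27/(16*pi**2)) = -27/(4*pi**2).
Hence a_4 = (2/3)·(-27/(4*pi**2)) = -9/(2*pi**2).

-9/(2*pi**2)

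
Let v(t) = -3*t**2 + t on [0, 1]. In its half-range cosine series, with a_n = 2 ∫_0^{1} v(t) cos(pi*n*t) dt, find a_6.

a_6 = 2 ∫_0^{1} (-3*t**2 + t) cos(6*pi*t) dt.
Integrating by parts twice (tabular method), an antiderivative of (-3*t**2 + t) cos(6*pi*t) is -t**2*sin(6*pi*t)/(2*pi) + t*sin(6*pi*t)/(6*pi) - t*cos(6*pi*t)/(6*pi**2) + sin(6*pi*t)/(36*pi**3) + cos(6*pi*t)/(36*pi**2); evaluating from 0 to 1: ∫_{0}^{1} (-3*t**2 + t) cos(6*pi*t) dt = (-5/(36*pi**2)) - (1/(36*pi**2)) = -1/(6*pi**2).
Hence a_6 = 2·(-1/(6*pi**2)) = -1/(3*pi**2).

-1/(3*pi**2)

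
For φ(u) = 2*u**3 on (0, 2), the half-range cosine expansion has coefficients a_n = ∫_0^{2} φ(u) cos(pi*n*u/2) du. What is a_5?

a_5 = ∫_0^{2} (2*u**3) cos(5*pi*u/2) du.
Integrating by parts three times (tabular method), an antiderivative of (2*u**3) cos(5*pi*u/2) is 4*u**3*sin(5*pi*u/2)/(5*pi) + 24*u**2*cos(5*pi*u/2)/(25*pi**2) - 96*u*sin(5*pi*u/2)/(125*pi**3) - 192*cos(5*pi*u/2)/(625*pi**4); evaluating from 0 to 2: ∫_{0}^{2} (2*u**3) cos(5*pi*u/2) du = (96*(2 - 25*pi**2)/(625*pi**4)) - (-192/(625*pi**4)) = 96*(4 - 25*pi**2)/(625*pi**4).
Hence a_5 = 96*(4 - 25*pi**2)/(625*pi**4).

96*(4 - 25*pi**2)/(625*pi**4)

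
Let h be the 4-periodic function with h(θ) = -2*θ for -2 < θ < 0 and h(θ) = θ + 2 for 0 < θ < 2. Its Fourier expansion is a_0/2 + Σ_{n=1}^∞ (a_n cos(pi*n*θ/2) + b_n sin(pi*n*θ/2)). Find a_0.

a_0 = 1/2 ∫_{-2}^{2} h(θ) dθ = 1/2 · (10) = 5.

5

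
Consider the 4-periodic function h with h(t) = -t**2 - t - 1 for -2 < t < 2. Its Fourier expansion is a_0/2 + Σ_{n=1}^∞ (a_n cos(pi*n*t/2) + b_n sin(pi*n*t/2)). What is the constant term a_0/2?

-7/3

a_0 = 1/2 ∫_{-2}^{2} h(t) dt = 1/2 · (-28/3) = -14/3.
So the constant term a_0/2 = -7/3.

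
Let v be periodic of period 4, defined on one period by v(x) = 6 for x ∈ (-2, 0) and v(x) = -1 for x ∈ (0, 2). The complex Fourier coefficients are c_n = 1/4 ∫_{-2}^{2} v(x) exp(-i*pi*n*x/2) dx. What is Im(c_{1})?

Since v is real-valued, Im(c_{1}) = -1/4 ∫_{-2}^{2} v(x) sin(pi*x/2) dx = -b_{1}/2.
Split the integral at the breakpoints.
Directly, an antiderivative of (6) sin(pi*x/2) is -12*cos(pi*x/2)/pi; evaluating from -2 to 0: ∫_{-2}^{0} (6) sin(pi*x/2) dx = (-12/pi) - (12/pi) = -24/pi.
Directly, an antiderivative of (-1) sin(pi*x/2) is 2*cos(pi*x/2)/pi; evaluating from 0 to 2: ∫_{0}^{2} (-1) sin(pi*x/2) dx = (-2/pi) - (2/pi) = -4/pi.
So ∫_{-2}^{2} v(x) sin(pi*x/2) dx = -28/pi.
Hence Im(c_{1}) = (-1/4)·(-28/pi) = 7/pi.

7/pi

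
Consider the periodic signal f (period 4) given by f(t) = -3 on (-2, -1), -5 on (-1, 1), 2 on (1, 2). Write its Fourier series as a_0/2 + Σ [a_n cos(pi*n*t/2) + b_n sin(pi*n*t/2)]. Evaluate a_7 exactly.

a_7 = 1/2 ∫_{-2}^{2} f(t) cos(7*pi*t/2) dt.
Split the integral at the breakpoints.
Directly, an antiderivative of (-3) cos(7*pi*t/2) is -6*sin(7*pi*t/2)/(7*pi); evaluating from -2 to -1: ∫_{-2}^{-1} (-3) cos(7*pi*t/2) dt = (-6/(7*pi)) - (0) = -6/(7*pi).
Directly, an antiderivative of (-5) cos(7*pi*t/2) is -10*sin(7*pi*t/2)/(7*pi); evaluating from -1 to 1: ∫_{-1}^{1} (-5) cos(7*pi*t/2) dt = (10/(7*pi)) - (-10/(7*pi)) = 20/(7*pi).
Directly, an antiderivative of (2) cos(7*pi*t/2) is 4*sin(7*pi*t/2)/(7*pi); evaluating from 1 to 2: ∫_{1}^{2} (2) cos(7*pi*t/2) dt = (0) - (-4/(7*pi)) = 4/(7*pi).
Summing the pieces and multiplying by (1/2) gives a_7 = 9/(7*pi).

9/(7*pi)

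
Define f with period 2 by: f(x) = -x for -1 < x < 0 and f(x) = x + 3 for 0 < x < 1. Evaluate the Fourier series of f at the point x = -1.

5/2

At x = -1 the one-sided limits are f(-1^-) = 4 and f(-1^+) = 1.
By Dirichlet's theorem the series converges to their average, [(4) + (1)]/2 = 5/2.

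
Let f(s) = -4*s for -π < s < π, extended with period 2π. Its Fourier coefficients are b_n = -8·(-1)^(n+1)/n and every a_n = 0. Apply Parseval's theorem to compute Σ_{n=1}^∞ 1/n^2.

Parseval: Σ b_n^2 = (1/π) ∫_{-π}^{π} f(s)^2 ds = 32*pi**2/3.
Σ b_n^2 = Σ 64/n^2, so Σ 1/n^2 = (32*pi**2/3)/64 = pi**2/6.

pi**2/6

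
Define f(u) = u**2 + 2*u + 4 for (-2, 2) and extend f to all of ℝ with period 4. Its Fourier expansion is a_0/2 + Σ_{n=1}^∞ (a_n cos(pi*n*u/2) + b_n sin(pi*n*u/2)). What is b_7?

8/(7*pi)

b_7 = 1/2 ∫_{-2}^{2} f(u) sin(7*pi*u/2) du.
Integrating by parts twice (tabular method), an antiderivative of (u**2 + 2*u + 4) sin(7*pi*u/2) is -2*u**2*cos(7*pi*u/2)/(7*pi) + 8*u*sin(7*pi*u/2)/(49*pi**2) - 4*u*cos(7*pi*u/2)/(7*pi) + 8*sin(7*pi*u/2)/(49*pi**2) - 8*cos(7*pi*u/2)/(7*pi) + 16*cos(7*pi*u/2)/(343*pi**3); evaluating from -2 to 2: ∫_{-2}^{2} (u**2 + 2*u + 4) sin(7*pi*u/2) du = (8*(-2 + 147*pi**2)/(343*pi**3)) - (8*(-2 + 49*pi**2)/(343*pi**3)) = 16/(7*pi).
Hence b_7 = (1/2)·(16/(7*pi)) = 8/(7*pi).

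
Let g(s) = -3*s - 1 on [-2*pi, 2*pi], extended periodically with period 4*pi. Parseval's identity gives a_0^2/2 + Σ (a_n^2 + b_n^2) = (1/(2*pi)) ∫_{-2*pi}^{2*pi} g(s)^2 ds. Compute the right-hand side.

(1/(2*pi)) ∫_{-2*pi}^{2*pi} g(s)^2 ds = (1/(2*pi)) · (4*pi + 48*pi**3) = 2 + 24*pi**2.

2 + 24*pi**2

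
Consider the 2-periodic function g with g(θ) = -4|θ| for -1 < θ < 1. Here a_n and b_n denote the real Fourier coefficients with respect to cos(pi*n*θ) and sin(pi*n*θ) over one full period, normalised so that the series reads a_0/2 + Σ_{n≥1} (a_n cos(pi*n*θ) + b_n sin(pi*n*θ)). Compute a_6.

0

a_6 = ∫_{-1}^{1} g(θ) cos(6*pi*θ) dθ.
g is even and cos(6*pi*θ) is even, so the integrand is even and a_6 = 2 ∫_0^{1} g(θ) cos(6*pi*θ) dθ.
Integrating by parts (boundary term plus one more integral), an antiderivative of (-4*θ) cos(6*pi*θ) is -2*θ*sin(6*pi*θ)/(3*pi) - cos(6*pi*θ)/(9*pi**2); evaluating from 0 to 1: ∫_{0}^{1} (-4*θ) cos(6*pi*θ) dθ = (-1/(9*pi**2)) - (-1/(9*pi**2)) = 0.
Hence a_6 = 2·(0) = 0.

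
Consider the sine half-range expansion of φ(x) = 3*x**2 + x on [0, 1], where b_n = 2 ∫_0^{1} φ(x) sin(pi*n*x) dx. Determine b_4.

b_4 = 2 ∫_0^{1} (3*x**2 + x) sin(4*pi*x) dx.
Integrating by parts twice (tabular method), an antiderivative of (3*x**2 + x) sin(4*pi*x) is -3*x**2*cos(4*pi*x)/(4*pi) + 3*x*sin(4*pi*x)/(8*pi**2) - x*cos(4*pi*x)/(4*pi) + sin(4*pi*x)/(16*pi**2) + 3*cos(4*pi*x)/(32*pi**3); evaluating from 0 to 1: ∫_{0}^{1} (3*x**2 + x) sin(4*pi*x) dx = ((3/32 - pi**2)/pi**3) - (3/(32*pi**3)) = -1/pi.
Hence b_4 = 2·(-1/pi) = -2/pi.

-2/pi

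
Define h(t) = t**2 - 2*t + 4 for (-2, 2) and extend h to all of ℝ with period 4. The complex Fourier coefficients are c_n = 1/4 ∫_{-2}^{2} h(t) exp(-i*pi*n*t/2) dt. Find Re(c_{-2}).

Since h is real-valued, Re(c_{-2}) = 1/4 ∫_{-2}^{2} h(t) cos(-pi*t) dt = a_{2}/2.
Integrating by parts twice (tabular method), an antiderivative of (t**2 - 2*t + 4) cos(-pi*t) is t**2*sin(pi*t)/pi - 2*t*sin(pi*t)/pi + 2*t*cos(pi*t)/pi**2 - 2*sin(pi*t)/pi**3 + 4*sin(pi*t)/pi - 2*cos(pi*t)/pi**2; evaluating from -2 to 2: ∫_{-2}^{2} (t**2 - 2*t + 4) cos(-pi*t) dt = (2/pi**2) - (-6/pi**2) = 8/pi**2.
Hence Re(c_{-2}) = (1/4)·(8/pi**2) = 2/pi**2.

2/pi**2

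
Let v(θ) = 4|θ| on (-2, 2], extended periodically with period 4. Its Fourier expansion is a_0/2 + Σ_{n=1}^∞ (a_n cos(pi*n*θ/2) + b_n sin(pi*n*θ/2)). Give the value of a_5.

a_5 = 1/2 ∫_{-2}^{2} v(θ) cos(5*pi*θ/2) dθ.
v is even and cos(5*pi*θ/2) is even, so the integrand is even and a_5 = ∫_0^{2} v(θ) cos(5*pi*θ/2) dθ.
Integrating by parts (boundary term plus one more integral), an antiderivative of (4*θ) cos(5*pi*θ/2) is 8*θ*sin(5*pi*θ/2)/(5*pi) + 16*cos(5*pi*θ/2)/(25*pi**2); evaluating from 0 to 2: ∫_{0}^{2} (4*θ) cos(5*pi*θ/2) dθ = (-16/(25*pi**2)) - (16/(25*pi**2)) = -32/(25*pi**2).
Hence a_5 = -32/(25*pi**2).

-32/(25*pi**2)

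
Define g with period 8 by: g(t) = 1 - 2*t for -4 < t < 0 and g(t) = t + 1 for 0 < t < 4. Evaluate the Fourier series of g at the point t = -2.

g is continuous at t = -2 with value 5, so the series converges to 5 there.

5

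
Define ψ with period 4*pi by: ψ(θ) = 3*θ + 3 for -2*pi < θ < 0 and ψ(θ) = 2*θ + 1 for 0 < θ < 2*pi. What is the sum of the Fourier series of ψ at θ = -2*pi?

θ = -2*pi differs from θ = 2*pi by -1 full period(s), and the series is 4*pi-periodic.
At θ = 2*pi the one-sided limits are ψ(2*pi^-) = 1 + 4*pi and ψ(2*pi^+) = 3 - 6*pi.
By Dirichlet's theorem the series converges to their average, [(1 + 4*pi) + (3 - 6*pi)]/2 = 2 - pi.

2 - pi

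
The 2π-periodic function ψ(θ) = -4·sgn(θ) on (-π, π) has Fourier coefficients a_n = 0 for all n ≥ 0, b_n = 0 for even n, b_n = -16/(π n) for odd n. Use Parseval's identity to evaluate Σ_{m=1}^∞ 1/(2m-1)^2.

pi**2/8

Parseval: Σ b_n^2 = (1/π) ∫_{-π}^{π} ψ(θ)^2 dθ = 32.
Only odd n contribute, with b_n^2 = 256/(π^2 n^2), so Σ_{m≥1} 1/(2m-1)^2 = π^2·(32)/256 = pi**2/8.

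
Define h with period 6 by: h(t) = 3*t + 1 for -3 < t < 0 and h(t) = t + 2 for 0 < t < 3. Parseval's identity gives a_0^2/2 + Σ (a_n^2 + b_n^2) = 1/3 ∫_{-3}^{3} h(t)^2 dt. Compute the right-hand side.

32

1/3 ∫_{-3}^{3} h(t)^2 dt = 1/3 · (96) = 32.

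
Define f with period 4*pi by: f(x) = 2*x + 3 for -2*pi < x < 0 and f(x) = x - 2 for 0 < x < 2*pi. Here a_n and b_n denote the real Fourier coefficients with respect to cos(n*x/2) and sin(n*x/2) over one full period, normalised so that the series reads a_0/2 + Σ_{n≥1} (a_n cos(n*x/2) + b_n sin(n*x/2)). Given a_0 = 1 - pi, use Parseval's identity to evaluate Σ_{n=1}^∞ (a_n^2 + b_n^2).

-15*pi + 25/2 + 37*pi**2/6

Parseval: a_0^2/2 + Σ_{n≥1} (a_n^2+b_n^2) = (1/(2*pi)) ∫_{-2*pi}^{2*pi} f(x)^2 dx = -16*pi + 13 + 20*pi**2/3.
Subtract a_0^2/2 = (1 - pi)**2/2: Σ (a_n^2+b_n^2) = -15*pi + 25/2 + 37*pi**2/6.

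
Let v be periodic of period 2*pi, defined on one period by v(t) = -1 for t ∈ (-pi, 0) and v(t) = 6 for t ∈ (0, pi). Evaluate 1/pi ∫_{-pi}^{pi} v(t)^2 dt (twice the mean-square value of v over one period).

37

1/pi ∫_{-pi}^{pi} v(t)^2 dt = 1/pi · (37*pi) = 37.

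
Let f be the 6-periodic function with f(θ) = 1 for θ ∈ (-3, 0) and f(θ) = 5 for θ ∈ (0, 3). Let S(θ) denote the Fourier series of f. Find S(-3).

At θ = -3 the one-sided limits are f(-3^-) = 5 and f(-3^+) = 1.
By Dirichlet's theorem the series converges to their average, [(5) + (1)]/2 = 3.

3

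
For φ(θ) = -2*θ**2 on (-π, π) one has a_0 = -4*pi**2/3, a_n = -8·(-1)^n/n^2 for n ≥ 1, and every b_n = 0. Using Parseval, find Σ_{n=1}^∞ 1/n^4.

Parseval: a_0^2/2 + Σ a_n^2 = (1/π) ∫_{-π}^{π} φ(θ)^2 dθ = 8*pi**4/5.
Subtract a_0^2/2 = 8*pi**4/9: Σ a_n^2 = 32*pi**4/45.
Since a_n^2 = 64/n^4, Σ 1/n^4 = pi**4/90.

pi**4/90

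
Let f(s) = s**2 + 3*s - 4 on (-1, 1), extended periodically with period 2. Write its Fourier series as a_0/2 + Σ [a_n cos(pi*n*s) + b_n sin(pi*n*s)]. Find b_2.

-3/pi

b_2 = ∫_{-1}^{1} f(s) sin(2*pi*s) ds.
Integrating by parts twice (tabular method), an antiderivative of (s**2 + 3*s - 4) sin(2*pi*s) is -s**2*cos(2*pi*s)/(2*pi) + s*sin(2*pi*s)/(2*pi**2) - 3*s*cos(2*pi*s)/(2*pi) + 3*sin(2*pi*s)/(4*pi**2) + cos(2*pi*s)/(4*pi**3) + 2*cos(2*pi*s)/pi; evaluating from -1 to 1: ∫_{-1}^{1} (s**2 + 3*s - 4) sin(2*pi*s) ds = (1/(4*pi**3)) - (1/(4*pi**3) + 3/pi) = -3/pi.
Hence b_2 = -3/pi.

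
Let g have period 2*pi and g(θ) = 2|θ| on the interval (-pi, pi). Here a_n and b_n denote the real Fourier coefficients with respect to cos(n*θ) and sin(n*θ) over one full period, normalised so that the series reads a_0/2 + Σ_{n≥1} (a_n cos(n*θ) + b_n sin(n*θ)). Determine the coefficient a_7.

-8/(49*pi)

a_7 = 1/pi ∫_{-pi}^{pi} g(θ) cos(7*θ) dθ.
g is even and cos(7*θ) is even, so the integrand is even and a_7 = 2/pi ∫_0^{pi} g(θ) cos(7*θ) dθ.
Integrating by parts (boundary term plus one more integral), an antiderivative of (2*θ) cos(7*θ) is 2*θ*sin(7*θ)/7 + 2*cos(7*θ)/49; evaluating from 0 to pi: ∫_{0}^{pi} (2*θ) cos(7*θ) dθ = (-2/49) - (2/49) = -4/49.
Hence a_7 = (2/pi)·(-4/49) = -8/(49*pi).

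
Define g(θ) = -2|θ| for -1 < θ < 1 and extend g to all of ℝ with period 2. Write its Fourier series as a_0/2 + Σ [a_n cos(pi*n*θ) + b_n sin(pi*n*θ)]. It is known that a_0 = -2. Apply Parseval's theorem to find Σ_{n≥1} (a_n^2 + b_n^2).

Parseval: a_0^2/2 + Σ_{n≥1} (a_n^2+b_n^2) = ∫_{-1}^{1} g(θ)^2 dθ = 8/3.
Subtract a_0^2/2 = 2: Σ (a_n^2+b_n^2) = 2/3.

2/3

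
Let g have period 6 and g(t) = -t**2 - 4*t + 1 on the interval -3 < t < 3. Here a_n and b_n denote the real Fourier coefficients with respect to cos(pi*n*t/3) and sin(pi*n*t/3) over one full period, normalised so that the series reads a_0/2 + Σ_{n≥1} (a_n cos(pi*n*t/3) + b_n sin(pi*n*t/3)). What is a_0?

-4

a_0 = 1/3 ∫_{-3}^{3} g(t) dt = 1/3 · (-12) = -4.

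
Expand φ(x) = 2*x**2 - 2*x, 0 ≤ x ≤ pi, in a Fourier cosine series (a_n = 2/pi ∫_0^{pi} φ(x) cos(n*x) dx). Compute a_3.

8*(1 - pi)/(9*pi)

a_3 = 2/pi ∫_0^{pi} (2*x**2 - 2*x) cos(3*x) dx.
Integrating by parts twice (tabular method), an antiderivative of (2*x**2 - 2*x) cos(3*x) is 2*x**2*sin(3*x)/3 - 2*x*sin(3*x)/3 + 4*x*cos(3*x)/9 - 4*sin(3*x)/27 - 2*cos(3*x)/9; evaluating from 0 to pi: ∫_{0}^{pi} (2*x**2 - 2*x) cos(3*x) dx = (2/9 - 4*pi/9) - (-2/9) = 4/9 - 4*pi/9.
Hence a_3 = (2/pi)·(4/9 - 4*pi/9) = 8*(1 - pi)/(9*pi).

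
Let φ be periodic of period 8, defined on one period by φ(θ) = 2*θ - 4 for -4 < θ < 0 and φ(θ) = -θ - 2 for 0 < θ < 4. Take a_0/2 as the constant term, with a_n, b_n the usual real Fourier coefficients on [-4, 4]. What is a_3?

8/(3*pi**2)

a_3 = 1/4 ∫_{-4}^{4} φ(θ) cos(3*pi*θ/4) dθ.
Split the integral at the breakpoints.
Integrating by parts (boundary term plus one more integral), an antiderivative of (2*θ - 4) cos(3*pi*θ/4) is 8*θ*sin(3*pi*θ/4)/(3*pi) - 16*sin(3*pi*θ/4)/(3*pi) + 32*cos(3*pi*θ/4)/(9*pi**2); evaluating from -4 to 0: ∫_{-4}^{0} (2*θ - 4) cos(3*pi*θ/4) dθ = (32/(9*pi**2)) - (-32/(9*pi**2)) = 64/(9*pi**2).
Integrating by parts (boundary term plus one more integral), an antiderivative of (-θ - 2) cos(3*pi*θ/4) is -4*θ*sin(3*pi*θ/4)/(3*pi) - 8*sin(3*pi*θ/4)/(3*pi) - 16*cos(3*pi*θ/4)/(9*pi**2); evaluating from 0 to 4: ∫_{0}^{4} (-θ - 2) cos(3*pi*θ/4) dθ = (16/(9*pi**2)) - (-16/(9*pi**2)) = 32/(9*pi**2).
Summing the pieces and multiplying by (1/4) gives a_3 = 8/(3*pi**2).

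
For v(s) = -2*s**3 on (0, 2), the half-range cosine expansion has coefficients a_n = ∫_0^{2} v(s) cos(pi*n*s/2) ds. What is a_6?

a_6 = ∫_0^{2} (-2*s**3) cos(3*pi*s) ds.
Integrating by parts three times (tabular method), an antiderivative of (-2*s**3) cos(3*pi*s) is -2*s**3*sin(3*pi*s)/(3*pi) - 2*s**2*cos(3*pi*s)/(3*pi**2) + 4*s*sin(3*pi*s)/(9*pi**3) + 4*cos(3*pi*s)/(27*pi**4); evaluating from 0 to 2: ∫_{0}^{2} (-2*s**3) cos(3*pi*s) ds = (4*(1 - 18*pi**2)/(27*pi**4)) - (4/(27*pi**4)) = -8/(3*pi**2).
Hence a_6 = -8/(3*pi**2).

-8/(3*pi**2)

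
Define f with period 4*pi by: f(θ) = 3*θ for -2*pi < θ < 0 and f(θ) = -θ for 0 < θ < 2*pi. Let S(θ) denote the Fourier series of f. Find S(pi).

-pi

f is continuous at θ = pi with value -pi, so the series converges to -pi there.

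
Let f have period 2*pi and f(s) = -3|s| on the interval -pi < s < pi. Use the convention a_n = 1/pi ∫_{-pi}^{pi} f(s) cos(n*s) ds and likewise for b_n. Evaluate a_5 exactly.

12/(25*pi)

a_5 = 1/pi ∫_{-pi}^{pi} f(s) cos(5*s) ds.
f is even and cos(5*s) is even, so the integrand is even and a_5 = 2/pi ∫_0^{pi} f(s) cos(5*s) ds.
Integrating by parts (boundary term plus one more integral), an antiderivative of (-3*s) cos(5*s) is -3*s*sin(5*s)/5 - 3*cos(5*s)/25; evaluating from 0 to pi: ∫_{0}^{pi} (-3*s) cos(5*s) ds = (3/25) - (-3/25) = 6/25.
Hence a_5 = (2/pi)·(6/25) = 12/(25*pi).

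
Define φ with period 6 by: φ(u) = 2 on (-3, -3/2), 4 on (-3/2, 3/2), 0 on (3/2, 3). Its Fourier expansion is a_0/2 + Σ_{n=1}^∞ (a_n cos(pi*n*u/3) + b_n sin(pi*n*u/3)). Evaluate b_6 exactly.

b_6 = 1/3 ∫_{-3}^{3} φ(u) sin(2*pi*u) du.
Split the integral at the breakpoints.
Directly, an antiderivative of (2) sin(2*pi*u) is -cos(2*pi*u)/pi; evaluating from -3 to -3/2: ∫_{-3}^{-3/2} (2) sin(2*pi*u) du = (1/pi) - (-1/pi) = 2/pi.
Directly, an antiderivative of (4) sin(2*pi*u) is -2*cos(2*pi*u)/pi; evaluating from -3/2 to 3/2: ∫_{-3/2}^{3/2} (4) sin(2*pi*u) du = (2/pi) - (2/pi) = 0.
∫_{3/2}^{3} (0) sin(2*pi*u) du = 0.
Summing the pieces and multiplying by (1/3) gives b_6 = 2/(3*pi).

2/(3*pi)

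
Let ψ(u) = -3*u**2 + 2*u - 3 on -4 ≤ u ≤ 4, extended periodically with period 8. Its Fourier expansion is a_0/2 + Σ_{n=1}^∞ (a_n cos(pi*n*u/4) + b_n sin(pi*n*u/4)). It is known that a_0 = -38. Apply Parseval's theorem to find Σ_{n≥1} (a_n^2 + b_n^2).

6784/15

Parseval: a_0^2/2 + Σ_{n≥1} (a_n^2+b_n^2) = 1/4 ∫_{-4}^{4} ψ(u)^2 du = 17614/15.
Subtract a_0^2/2 = 722: Σ (a_n^2+b_n^2) = 6784/15.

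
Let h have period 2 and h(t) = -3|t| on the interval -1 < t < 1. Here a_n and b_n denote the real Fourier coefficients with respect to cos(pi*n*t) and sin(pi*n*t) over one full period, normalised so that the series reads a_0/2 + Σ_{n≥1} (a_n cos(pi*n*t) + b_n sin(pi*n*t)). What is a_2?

0

a_2 = ∫_{-1}^{1} h(t) cos(2*pi*t) dt.
h is even and cos(2*pi*t) is even, so the integrand is even and a_2 = 2 ∫_0^{1} h(t) cos(2*pi*t) dt.
Integrating by parts (boundary term plus one more integral), an antiderivative of (-3*t) cos(2*pi*t) is -3*t*sin(2*pi*t)/(2*pi) - 3*cos(2*pi*t)/(4*pi**2); evaluating from 0 to 1: ∫_{0}^{1} (-3*t) cos(2*pi*t) dt = (-3/(4*pi**2)) - (-3/(4*pi**2)) = 0.
Hence a_2 = 2·(0) = 0.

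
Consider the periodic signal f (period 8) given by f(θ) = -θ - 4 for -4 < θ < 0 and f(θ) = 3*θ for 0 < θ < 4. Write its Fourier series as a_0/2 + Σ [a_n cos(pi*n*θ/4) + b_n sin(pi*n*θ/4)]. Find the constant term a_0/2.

2

a_0 = 1/4 ∫_{-4}^{4} f(θ) dθ = 1/4 · (16) = 4.
So the constant term a_0/2 = 2.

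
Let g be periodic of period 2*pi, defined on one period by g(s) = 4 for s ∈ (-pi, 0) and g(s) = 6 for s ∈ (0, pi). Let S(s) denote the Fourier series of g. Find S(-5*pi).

5

s = -5*pi differs from s = -pi by -2 full period(s), and the series is 2*pi-periodic.
At s = -pi the one-sided limits are g(-pi^-) = 6 and g(-pi^+) = 4.
By Dirichlet's theorem the series converges to their average, [(6) + (4)]/2 = 5.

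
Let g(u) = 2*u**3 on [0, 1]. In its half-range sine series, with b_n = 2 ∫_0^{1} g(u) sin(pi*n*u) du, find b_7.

4*(-6 + 49*pi**2)/(343*pi**3)

b_7 = 2 ∫_0^{1} (2*u**3) sin(7*pi*u) du.
Integrating by parts three times (tabular method), an antiderivative of (2*u**3) sin(7*pi*u) is -2*u**3*cos(7*pi*u)/(7*pi) + 6*u**2*sin(7*pi*u)/(49*pi**2) + 12*u*cos(7*pi*u)/(343*pi**3) - 12*sin(7*pi*u)/(2401*pi**4); evaluating from 0 to 1: ∫_{0}^{1} (2*u**3) sin(7*pi*u) du = (2*(-6 + 49*pi**2)/(343*pi**3)) - (0) = 2*(-6 + 49*pi**2)/(343*pi**3).
Hence b_7 = 2·(2*(-6 + 49*pi**2)/(343*pi**3)) = 4*(-6 + 49*pi**2)/(343*pi**3).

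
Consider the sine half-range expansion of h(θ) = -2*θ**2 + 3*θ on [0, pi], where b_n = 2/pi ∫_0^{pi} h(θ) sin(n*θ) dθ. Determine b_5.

2*(-50*pi**2 + 8 + 75*pi)/(125*pi)

b_5 = 2/pi ∫_0^{pi} (-2*θ**2 + 3*θ) sin(5*θ) dθ.
Integrating by parts twice (tabular method), an antiderivative of (-2*θ**2 + 3*θ) sin(5*θ) is 2*θ**2*cos(5*θ)/5 - 4*θ*sin(5*θ)/25 - 3*θ*cos(5*θ)/5 + 3*sin(5*θ)/25 - 4*cos(5*θ)/125; evaluating from 0 to pi: ∫_{0}^{pi} (-2*θ**2 + 3*θ) sin(5*θ) dθ = (-2*pi**2/5 + 4/125 + 3*pi/5) - (-4/125) = -2*pi**2/5 + 8/125 + 3*pi/5.
Hence b_5 = (2/pi)·(-2*pi**2/5 + 8/125 + 3*pi/5) = 2*(-50*pi**2 + 8 + 75*pi)/(125*pi).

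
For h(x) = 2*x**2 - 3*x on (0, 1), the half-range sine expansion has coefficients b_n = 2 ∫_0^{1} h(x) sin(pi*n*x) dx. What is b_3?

b_3 = 2 ∫_0^{1} (2*x**2 - 3*x) sin(3*pi*x) dx.
Integrating by parts twice (tabular method), an antiderivative of (2*x**2 - 3*x) sin(3*pi*x) is -2*x**2*cos(3*pi*x)/(3*pi) + 4*x*sin(3*pi*x)/(9*pi**2) + x*cos(3*pi*x)/pi - sin(3*pi*x)/(3*pi**2) + 4*cos(3*pi*x)/(27*pi**3); evaluating from 0 to 1: ∫_{0}^{1} (2*x**2 - 3*x) sin(3*pi*x) dx = ((-9*pi**2 - 4)/(27*pi**3)) - (4/(27*pi**3)) = (-9*pi**2 - 8)/(27*pi**3).
Hence b_3 = 2·((-9*pi**2 - 8)/(27*pi**3)) = 2*(-9*pi**2 - 8)/(27*pi**3).

2*(-9*pi**2 - 8)/(27*pi**3)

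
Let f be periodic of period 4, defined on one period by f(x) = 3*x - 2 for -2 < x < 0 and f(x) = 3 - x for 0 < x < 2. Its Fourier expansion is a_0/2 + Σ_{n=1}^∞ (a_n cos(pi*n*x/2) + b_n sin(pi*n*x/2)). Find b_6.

b_6 = 1/2 ∫_{-2}^{2} f(x) sin(3*pi*x) dx.
Split the integral at the breakpoints.
Integrating by parts (boundary term plus one more integral), an antiderivative of (3*x - 2) sin(3*pi*x) is -x*cos(3*pi*x)/pi + sin(3*pi*x)/(3*pi**2) + 2*cos(3*pi*x)/(3*pi); evaluating from -2 to 0: ∫_{-2}^{0} (3*x - 2) sin(3*pi*x) dx = (2/(3*pi)) - (8/(3*pi)) = -2/pi.
Integrating by parts (boundary term plus one more integral), an antiderivative of (3 - x) sin(3*pi*x) is x*cos(3*pi*x)/(3*pi) - sin(3*pi*x)/(9*pi**2) - cos(3*pi*x)/pi; evaluating from 0 to 2: ∫_{0}^{2} (3 - x) sin(3*pi*x) dx = (-1/(3*pi)) - (-1/pi) = 2/(3*pi).
Summing the pieces and multiplying by (1/2) gives b_6 = -2/(3*pi).

-2/(3*pi)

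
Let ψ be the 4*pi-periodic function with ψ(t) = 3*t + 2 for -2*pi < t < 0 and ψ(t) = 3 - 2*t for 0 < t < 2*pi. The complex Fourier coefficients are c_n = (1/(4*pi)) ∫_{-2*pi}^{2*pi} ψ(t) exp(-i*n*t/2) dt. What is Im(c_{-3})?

(1 + pi)/(3*pi)

Since ψ is real-valued, Im(c_{-3}) = -(1/(4*pi)) ∫_{-2*pi}^{2*pi} ψ(t) sin(-3*t/2) dt = b_{3}/2.
Split the integral at the breakpoints.
Integrating by parts (boundary term plus one more integral), an antiderivative of (3*t + 2) sin(-3*t/2) is 2*t*cos(3*t/2) - 4*sin(3*t/2)/3 + 4*cos(3*t/2)/3; evaluating from -2*pi to 0: ∫_{-2*pi}^{0} (3*t + 2) sin(-3*t/2) dt = (4/3) - (-4/3 + 4*pi) = 8/3 - 4*pi.
Integrating by parts (boundary term plus one more integral), an antiderivative of (3 - 2*t) sin(-3*t/2) is -4*t*cos(3*t/2)/3 + 8*sin(3*t/2)/9 + 2*cos(3*t/2); evaluating from 0 to 2*pi: ∫_{0}^{2*pi} (3 - 2*t) sin(-3*t/2) dt = (-2 + 8*pi/3) - (2) = -4 + 8*pi/3.
So ∫_{-2*pi}^{2*pi} ψ(t) sin(-3*t/2) dt = -4*pi/3 - 4/3.
Hence Im(c_{-3}) = (-1/(4*pi))·(-4*pi/3 - 4/3) = (1 + pi)/(3*pi).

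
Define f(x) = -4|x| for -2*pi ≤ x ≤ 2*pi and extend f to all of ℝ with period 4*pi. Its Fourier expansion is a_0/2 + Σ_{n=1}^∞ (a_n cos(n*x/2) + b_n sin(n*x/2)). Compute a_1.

a_1 = (1/(2*pi)) ∫_{-2*pi}^{2*pi} f(x) cos(x/2) dx.
f is even and cos(x/2) is even, so the integrand is even and a_1 = 1/pi ∫_0^{2*pi} f(x) cos(x/2) dx.
Integrating by parts (boundary term plus one more integral), an antiderivative of (-4*x) cos(x/2) is -8*x*sin(x/2) - 16*cos(x/2); evaluating from 0 to 2*pi: ∫_{0}^{2*pi} (-4*x) cos(x/2) dx = (16) - (-16) = 32.
Hence a_1 = (1/pi)·(32) = 32/pi.

32/pi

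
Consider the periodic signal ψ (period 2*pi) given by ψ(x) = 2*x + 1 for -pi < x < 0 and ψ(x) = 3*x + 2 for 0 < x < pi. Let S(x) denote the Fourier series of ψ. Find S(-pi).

At x = -pi the one-sided limits are ψ(-pi^-) = 2 + 3*pi and ψ(-pi^+) = 1 - 2*pi.
By Dirichlet's theorem the series converges to their average, [(2 + 3*pi) + (1 - 2*pi)]/2 = 3/2 + pi/2.

3/2 + pi/2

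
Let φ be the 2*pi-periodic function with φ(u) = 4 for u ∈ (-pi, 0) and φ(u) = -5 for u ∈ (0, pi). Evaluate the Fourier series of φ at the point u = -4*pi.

u = -4*pi differs from u = 0 by -2 full period(s), and the series is 2*pi-periodic.
At u = 0 the one-sided limits are φ(0^-) = 4 and φ(0^+) = -5.
By Dirichlet's theorem the series converges to their average, [(4) + (-5)]/2 = -1/2.

-1/2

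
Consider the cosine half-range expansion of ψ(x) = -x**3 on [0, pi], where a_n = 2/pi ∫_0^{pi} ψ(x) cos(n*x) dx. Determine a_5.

a_5 = 2/pi ∫_0^{pi} (-x**3) cos(5*x) dx.
Integrating by parts three times (tabular method), an antiderivative of (-x**3) cos(5*x) is -x**3*sin(5*x)/5 - 3*x**2*cos(5*x)/25 + 6*x*sin(5*x)/125 + 6*cos(5*x)/625; evaluating from 0 to pi: ∫_{0}^{pi} (-x**3) cos(5*x) dx = (-6/625 + 3*pi**2/25) - (6/625) = -12/625 + 3*pi**2/25.
Hence a_5 = (2/pi)·(-12/625 + 3*pi**2/25) = 6*(-4 + 25*pi**2)/(625*pi).

6*(-4 + 25*pi**2)/(625*pi)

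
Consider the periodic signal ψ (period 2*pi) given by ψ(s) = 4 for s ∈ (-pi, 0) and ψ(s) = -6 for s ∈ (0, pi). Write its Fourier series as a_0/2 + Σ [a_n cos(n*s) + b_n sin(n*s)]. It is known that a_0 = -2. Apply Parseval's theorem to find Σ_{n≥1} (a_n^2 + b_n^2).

Parseval: a_0^2/2 + Σ_{n≥1} (a_n^2+b_n^2) = 1/pi ∫_{-pi}^{pi} ψ(s)^2 ds = 52.
Subtract a_0^2/2 = 2: Σ (a_n^2+b_n^2) = 50.

50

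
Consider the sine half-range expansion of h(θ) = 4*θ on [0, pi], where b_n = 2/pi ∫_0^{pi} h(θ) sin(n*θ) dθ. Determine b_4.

b_4 = 2/pi ∫_0^{pi} (4*θ) sin(4*θ) dθ.
Integrating by parts (boundary term plus one more integral), an antiderivative of (4*θ) sin(4*θ) is -θ*cos(4*θ) + sin(4*θ)/4; evaluating from 0 to pi: ∫_{0}^{pi} (4*θ) sin(4*θ) dθ = (-pi) - (0) = -pi.
Hence b_4 = (2/pi)·(-pi) = -2.

-2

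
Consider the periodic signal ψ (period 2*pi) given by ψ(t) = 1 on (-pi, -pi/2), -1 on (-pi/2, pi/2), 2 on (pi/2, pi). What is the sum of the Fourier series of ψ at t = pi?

3/2

t = pi differs from t = -pi by 1 full period(s), and the series is 2*pi-periodic.
At t = -pi the one-sided limits are ψ(-pi^-) = 2 and ψ(-pi^+) = 1.
By Dirichlet's theorem the series converges to their average, [(2) + (1)]/2 = 3/2.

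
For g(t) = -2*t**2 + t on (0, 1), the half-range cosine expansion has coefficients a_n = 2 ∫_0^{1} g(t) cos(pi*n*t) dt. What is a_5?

4/(25*pi**2)

a_5 = 2 ∫_0^{1} (-2*t**2 + t) cos(5*pi*t) dt.
Integrating by parts twice (tabular method), an antiderivative of (-2*t**2 + t) cos(5*pi*t) is -2*t**2*sin(5*pi*t)/(5*pi) + t*sin(5*pi*t)/(5*pi) - 4*t*cos(5*pi*t)/(25*pi**2) + 4*sin(5*pi*t)/(125*pi**3) + cos(5*pi*t)/(25*pi**2); evaluating from 0 to 1: ∫_{0}^{1} (-2*t**2 + t) cos(5*pi*t) dt = (3/(25*pi**2)) - (1/(25*pi**2)) = 2/(25*pi**2).
Hence a_5 = 2·(2/(25*pi**2)) = 4/(25*pi**2).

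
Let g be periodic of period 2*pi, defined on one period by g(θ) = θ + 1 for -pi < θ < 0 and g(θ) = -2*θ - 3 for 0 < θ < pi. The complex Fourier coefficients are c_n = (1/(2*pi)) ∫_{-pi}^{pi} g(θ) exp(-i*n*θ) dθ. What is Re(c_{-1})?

3/pi

Since g is real-valued, Re(c_{-1}) = (1/(2*pi)) ∫_{-pi}^{pi} g(θ) cos(-θ) dθ = a_{1}/2.
Split the integral at the breakpoints.
Integrating by parts (boundary term plus one more integral), an antiderivative of (θ + 1) cos(-θ) is θ*sin(θ) + sin(θ) + cos(θ); evaluating from -pi to 0: ∫_{-pi}^{0} (θ + 1) cos(-θ) dθ = (1) - (-1) = 2.
Integrating by parts (boundary term plus one more integral), an antiderivative of (-2*θ - 3) cos(-θ) is -2*θ*sin(θ) - 3*sin(θ) - 2*cos(θ); evaluating from 0 to pi: ∫_{0}^{pi} (-2*θ - 3) cos(-θ) dθ = (2) - (-2) = 4.
So ∫_{-pi}^{pi} g(θ) cos(-θ) dθ = 6.
Hence Re(c_{-1}) = (1/(2*pi))·(6) = 3/pi.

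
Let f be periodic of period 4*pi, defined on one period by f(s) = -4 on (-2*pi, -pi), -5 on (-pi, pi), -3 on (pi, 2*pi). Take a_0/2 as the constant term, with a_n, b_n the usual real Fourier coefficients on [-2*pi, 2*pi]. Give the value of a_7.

3/(7*pi)

a_7 = (1/(2*pi)) ∫_{-2*pi}^{2*pi} f(s) cos(7*s/2) ds.
Split the integral at the breakpoints.
Directly, an antiderivative of (-4) cos(7*s/2) is -8*sin(7*s/2)/7; evaluating from -2*pi to -pi: ∫_{-2*pi}^{-pi} (-4) cos(7*s/2) ds = (-8/7) - (0) = -8/7.
Directly, an antiderivative of (-5) cos(7*s/2) is -10*sin(7*s/2)/7; evaluating from -pi to pi: ∫_{-pi}^{pi} (-5) cos(7*s/2) ds = (10/7) - (-10/7) = 20/7.
Directly, an antiderivative of (-3) cos(7*s/2) is -6*sin(7*s/2)/7; evaluating from pi to 2*pi: ∫_{pi}^{2*pi} (-3) cos(7*s/2) ds = (0) - (6/7) = -6/7.
Summing the pieces and multiplying by (1/(2*pi)) gives a_7 = 3/(7*pi).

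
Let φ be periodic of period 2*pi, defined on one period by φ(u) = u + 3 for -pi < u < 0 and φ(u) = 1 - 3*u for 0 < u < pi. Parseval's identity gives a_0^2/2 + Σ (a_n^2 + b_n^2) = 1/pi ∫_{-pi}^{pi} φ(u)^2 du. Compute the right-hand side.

1/pi ∫_{-pi}^{pi} φ(u)^2 du = 1/pi · (2*pi*(-9*pi + 15 + 5*pi**2)/3) = -6*pi + 10 + 10*pi**2/3.

-6*pi + 10 + 10*pi**2/3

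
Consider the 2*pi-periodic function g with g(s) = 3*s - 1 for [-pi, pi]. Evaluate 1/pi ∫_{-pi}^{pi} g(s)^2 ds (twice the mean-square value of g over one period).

2 + 6*pi**2

1/pi ∫_{-pi}^{pi} g(s)^2 ds = 1/pi · (2*pi + 6*pi**3) = 2 + 6*pi**2.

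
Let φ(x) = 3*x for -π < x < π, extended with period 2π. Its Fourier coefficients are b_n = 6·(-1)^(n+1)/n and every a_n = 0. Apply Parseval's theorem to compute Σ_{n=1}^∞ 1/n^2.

Parseval: Σ b_n^2 = (1/π) ∫_{-π}^{π} φ(x)^2 dx = 6*pi**2.
Σ b_n^2 = Σ 36/n^2, so Σ 1/n^2 = (6*pi**2)/36 = pi**2/6.

pi**2/6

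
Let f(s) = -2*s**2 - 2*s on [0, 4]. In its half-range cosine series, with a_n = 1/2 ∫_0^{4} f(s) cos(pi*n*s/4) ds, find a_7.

160/(49*pi**2)

a_7 = 1/2 ∫_0^{4} (-2*s**2 - 2*s) cos(7*pi*s/4) ds.
Integrating by parts twice (tabular method), an antiderivative of (-2*s**2 - 2*s) cos(7*pi*s/4) is -8*s**2*sin(7*pi*s/4)/(7*pi) - 8*s*sin(7*pi*s/4)/(7*pi) - 64*s*cos(7*pi*s/4)/(49*pi**2) + 256*sin(7*pi*s/4)/(343*pi**3) - 32*cos(7*pi*s/4)/(49*pi**2); evaluating from 0 to 4: ∫_{0}^{4} (-2*s**2 - 2*s) cos(7*pi*s/4) ds = (288/(49*pi**2)) - (-32/(49*pi**2)) = 320/(49*pi**2).
Hence a_7 = (1/2)·(320/(49*pi**2)) = 160/(49*pi**2).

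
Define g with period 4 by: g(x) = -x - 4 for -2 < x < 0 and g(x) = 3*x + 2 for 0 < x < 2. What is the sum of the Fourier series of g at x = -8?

-1

x = -8 differs from x = 0 by -2 full period(s), and the series is 4-periodic.
At x = 0 the one-sided limits are g(0^-) = -4 and g(0^+) = 2.
By Dirichlet's theorem the series converges to their average, [(-4) + (2)]/2 = -1.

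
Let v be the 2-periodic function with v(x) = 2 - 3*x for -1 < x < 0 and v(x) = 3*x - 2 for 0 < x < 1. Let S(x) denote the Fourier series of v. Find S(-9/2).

x = -9/2 differs from x = -1/2 by -2 full period(s), and the series is 2-periodic.
v is continuous at x = -1/2 with value 7/2, so the series converges to 7/2 there.

7/2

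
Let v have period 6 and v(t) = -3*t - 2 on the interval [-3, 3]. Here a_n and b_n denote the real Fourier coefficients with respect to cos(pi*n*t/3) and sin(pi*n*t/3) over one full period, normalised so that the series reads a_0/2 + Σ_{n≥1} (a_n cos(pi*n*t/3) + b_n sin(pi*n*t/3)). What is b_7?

-18/(7*pi)

b_7 = 1/3 ∫_{-3}^{3} v(t) sin(7*pi*t/3) dt.
Integrating by parts (boundary term plus one more integral), an antiderivative of (-3*t - 2) sin(7*pi*t/3) is 9*t*cos(7*pi*t/3)/(7*pi) - 27*sin(7*pi*t/3)/(49*pi**2) + 6*cos(7*pi*t/3)/(7*pi); evaluating from -3 to 3: ∫_{-3}^{3} (-3*t - 2) sin(7*pi*t/3) dt = (-33/(7*pi)) - (3/pi) = -54/(7*pi).
Hence b_7 = (1/3)·(-54/(7*pi)) = -18/(7*pi).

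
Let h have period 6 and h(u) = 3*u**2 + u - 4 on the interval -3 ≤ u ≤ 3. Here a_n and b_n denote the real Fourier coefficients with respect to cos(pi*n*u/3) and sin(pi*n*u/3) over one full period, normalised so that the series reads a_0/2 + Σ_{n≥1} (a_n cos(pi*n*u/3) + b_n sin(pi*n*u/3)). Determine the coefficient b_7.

b_7 = 1/3 ∫_{-3}^{3} h(u) sin(7*pi*u/3) du.
Integrating by parts twice (tabular method), an antiderivative of (3*u**2 + u - 4) sin(7*pi*u/3) is -9*u**2*cos(7*pi*u/3)/(7*pi) + 54*u*sin(7*pi*u/3)/(49*pi**2) - 3*u*cos(7*pi*u/3)/(7*pi) + 9*sin(7*pi*u/3)/(49*pi**2) + 162*cos(7*pi*u/3)/(343*pi**3) + 12*cos(7*pi*u/3)/(7*pi); evaluating from -3 to 3: ∫_{-3}^{3} (3*u**2 + u - 4) sin(7*pi*u/3) du = (6*(-27 + 637*pi**2)/(343*pi**3)) - (6*(-27 + 490*pi**2)/(343*pi**3)) = 18/(7*pi).
Hence b_7 = (1/3)·(18/(7*pi)) = 6/(7*pi).

6/(7*pi)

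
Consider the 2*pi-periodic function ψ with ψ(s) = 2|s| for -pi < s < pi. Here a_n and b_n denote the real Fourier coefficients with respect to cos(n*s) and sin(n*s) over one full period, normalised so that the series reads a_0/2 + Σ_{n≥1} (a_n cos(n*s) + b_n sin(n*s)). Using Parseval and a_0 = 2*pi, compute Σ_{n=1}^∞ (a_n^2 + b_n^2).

2*pi**2/3

Parseval: a_0^2/2 + Σ_{n≥1} (a_n^2+b_n^2) = 1/pi ∫_{-pi}^{pi} ψ(s)^2 ds = 8*pi**2/3.
Subtract a_0^2/2 = 2*pi**2: Σ (a_n^2+b_n^2) = 2*pi**2/3.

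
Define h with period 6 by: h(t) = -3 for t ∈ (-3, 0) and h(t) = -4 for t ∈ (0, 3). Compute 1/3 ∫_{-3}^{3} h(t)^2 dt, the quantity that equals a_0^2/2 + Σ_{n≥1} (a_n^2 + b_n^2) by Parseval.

25

1/3 ∫_{-3}^{3} h(t)^2 dt = 1/3 · (75) = 25.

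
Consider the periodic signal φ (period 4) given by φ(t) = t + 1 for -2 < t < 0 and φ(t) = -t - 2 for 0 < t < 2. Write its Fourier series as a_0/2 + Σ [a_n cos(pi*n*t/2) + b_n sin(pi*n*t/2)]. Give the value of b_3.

b_3 = 1/2 ∫_{-2}^{2} φ(t) sin(3*pi*t/2) dt.
Split the integral at the breakpoints.
Integrating by parts (boundary term plus one more integral), an antiderivative of (t + 1) sin(3*pi*t/2) is -2*t*cos(3*pi*t/2)/(3*pi) + 4*sin(3*pi*t/2)/(9*pi**2) - 2*cos(3*pi*t/2)/(3*pi); evaluating from -2 to 0: ∫_{-2}^{0} (t + 1) sin(3*pi*t/2) dt = (-2/(3*pi)) - (-2/(3*pi)) = 0.
Integrating by parts (boundary term plus one more integral), an antiderivative of (-t - 2) sin(3*pi*t/2) is 2*t*cos(3*pi*t/2)/(3*pi) - 4*sin(3*pi*t/2)/(9*pi**2) + 4*cos(3*pi*t/2)/(3*pi); evaluating from 0 to 2: ∫_{0}^{2} (-t - 2) sin(3*pi*t/2) dt = (-8/(3*pi)) - (4/(3*pi)) = -4/pi.
Summing the pieces and multiplying by (1/2) gives b_3 = -2/pi.

-2/pi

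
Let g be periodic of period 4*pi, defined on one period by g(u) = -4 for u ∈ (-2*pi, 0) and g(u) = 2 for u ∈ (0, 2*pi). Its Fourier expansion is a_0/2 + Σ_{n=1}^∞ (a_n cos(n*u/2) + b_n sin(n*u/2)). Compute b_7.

b_7 = (1/(2*pi)) ∫_{-2*pi}^{2*pi} g(u) sin(7*u/2) du.
Split the integral at the breakpoints.
Directly, an antiderivative of (-4) sin(7*u/2) is 8*cos(7*u/2)/7; evaluating from -2*pi to 0: ∫_{-2*pi}^{0} (-4) sin(7*u/2) du = (8/7) - (-8/7) = 16/7.
Directly, an antiderivative of (2) sin(7*u/2) is -4*cos(7*u/2)/7; evaluating from 0 to 2*pi: ∫_{0}^{2*pi} (2) sin(7*u/2) du = (4/7) - (-4/7) = 8/7.
Summing the pieces and multiplying by (1/(2*pi)) gives b_7 = 12/(7*pi).

12/(7*pi)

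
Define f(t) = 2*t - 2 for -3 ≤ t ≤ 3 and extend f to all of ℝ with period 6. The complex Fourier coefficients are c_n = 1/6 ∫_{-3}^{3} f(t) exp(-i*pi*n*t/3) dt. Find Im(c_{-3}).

2/pi

Since f is real-valued, Im(c_{-3}) = -1/6 ∫_{-3}^{3} f(t) sin(-pi*t) dt = b_{3}/2.
Integrating by parts (boundary term plus one more integral), an antiderivative of (2*t - 2) sin(-pi*t) is 2*t*cos(pi*t)/pi - 2*sin(pi*t)/pi**2 - 2*cos(pi*t)/pi; evaluating from -3 to 3: ∫_{-3}^{3} (2*t - 2) sin(-pi*t) dt = (-4/pi) - (8/pi) = -12/pi.
Hence Im(c_{-3}) = (-1/6)·(-12/pi) = 2/pi.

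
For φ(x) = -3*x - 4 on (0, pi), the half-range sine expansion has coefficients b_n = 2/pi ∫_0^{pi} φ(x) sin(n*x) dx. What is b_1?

b_1 = 2/pi ∫_0^{pi} (-3*x - 4) sin(x) dx.
Integrating by parts (boundary term plus one more integral), an antiderivative of (-3*x - 4) sin(x) is 3*x*cos(x) - 3*sin(x) + 4*cos(x); evaluating from 0 to pi: ∫_{0}^{pi} (-3*x - 4) sin(x) dx = (-3*pi - 4) - (4) = -3*pi - 8.
Hence b_1 = (2/pi)·(-3*pi - 8) = -6 - 16/pi.

-6 - 16/pi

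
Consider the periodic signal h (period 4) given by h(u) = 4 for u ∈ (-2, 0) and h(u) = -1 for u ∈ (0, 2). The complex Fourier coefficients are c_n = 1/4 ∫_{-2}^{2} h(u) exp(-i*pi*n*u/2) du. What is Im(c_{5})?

Since h is real-valued, Im(c_{5}) = -1/4 ∫_{-2}^{2} h(u) sin(5*pi*u/2) du = -b_{5}/2.
Split the integral at the breakpoints.
Directly, an antiderivative of (4) sin(5*pi*u/2) is -8*cos(5*pi*u/2)/(5*pi); evaluating from -2 to 0: ∫_{-2}^{0} (4) sin(5*pi*u/2) du = (-8/(5*pi)) - (8/(5*pi)) = -16/(5*pi).
Directly, an antiderivative of (-1) sin(5*pi*u/2) is 2*cos(5*pi*u/2)/(5*pi); evaluating from 0 to 2: ∫_{0}^{2} (-1) sin(5*pi*u/2) du = (-2/(5*pi)) - (2/(5*pi)) = -4/(5*pi).
So ∫_{-2}^{2} h(u) sin(5*pi*u/2) du = -4/pi.
Hence Im(c_{5}) = (-1/4)·(-4/pi) = 1/pi.

1/pi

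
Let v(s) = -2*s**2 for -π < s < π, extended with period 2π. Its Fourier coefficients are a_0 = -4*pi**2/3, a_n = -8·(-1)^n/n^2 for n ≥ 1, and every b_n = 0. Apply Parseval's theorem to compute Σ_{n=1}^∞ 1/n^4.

Parseval: a_0^2/2 + Σ a_n^2 = (1/π) ∫_{-π}^{π} v(s)^2 ds = 8*pi**4/5.
Subtract a_0^2/2 = 8*pi**4/9: Σ a_n^2 = 32*pi**4/45.
Since a_n^2 = 64/n^4, Σ 1/n^4 = pi**4/90.

pi**4/90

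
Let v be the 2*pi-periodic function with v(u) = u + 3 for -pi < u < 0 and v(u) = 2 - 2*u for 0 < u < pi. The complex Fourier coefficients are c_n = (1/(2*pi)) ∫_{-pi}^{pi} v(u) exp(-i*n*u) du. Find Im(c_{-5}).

(-pi - 2)/(10*pi)

Since v is real-valued, Im(c_{-5}) = -(1/(2*pi)) ∫_{-pi}^{pi} v(u) sin(-5*u) du = b_{5}/2.
Split the integral at the breakpoints.
Integrating by parts (boundary term plus one more integral), an antiderivative of (u + 3) sin(-5*u) is u*cos(5*u)/5 - sin(5*u)/25 + 3*cos(5*u)/5; evaluating from -pi to 0: ∫_{-pi}^{0} (u + 3) sin(-5*u) du = (3/5) - (-3/5 + pi/5) = 6/5 - pi/5.
Integrating by parts (boundary term plus one more integral), an antiderivative of (2 - 2*u) sin(-5*u) is -2*u*cos(5*u)/5 + 2*sin(5*u)/25 + 2*cos(5*u)/5; evaluating from 0 to pi: ∫_{0}^{pi} (2 - 2*u) sin(-5*u) du = (-2/5 + 2*pi/5) - (2/5) = -4/5 + 2*pi/5.
So ∫_{-pi}^{pi} v(u) sin(-5*u) du = 2/5 + pi/5.
Hence Im(c_{-5}) = (-1/(2*pi))·(2/5 + pi/5) = (-pi - 2)/(10*pi).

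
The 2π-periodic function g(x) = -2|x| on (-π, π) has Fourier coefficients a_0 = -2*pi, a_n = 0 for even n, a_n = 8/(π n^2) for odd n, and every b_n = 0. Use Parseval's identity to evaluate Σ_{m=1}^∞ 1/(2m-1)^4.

pi**4/96

Parseval: a_0^2/2 + Σ a_n^2 = (1/π) ∫_{-π}^{π} g(x)^2 dx = 8*pi**2/3.
Subtract a_0^2/2 = 2*pi**2: Σ a_n^2 = 2*pi**2/3.
Only odd n contribute, with a_n^2 = 64/(π^2 n^4), so Σ_{m≥1} 1/(2m-1)^4 = π^2·(2*pi**2/3)/64 = pi**4/96.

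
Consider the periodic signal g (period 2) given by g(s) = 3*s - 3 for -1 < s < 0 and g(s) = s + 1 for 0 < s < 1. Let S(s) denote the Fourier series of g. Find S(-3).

s = -3 differs from s = 1 by -2 full period(s), and the series is 2-periodic.
At s = 1 the one-sided limits are g(1^-) = 2 and g(1^+) = -6.
By Dirichlet's theorem the series converges to their average, [(2) + (-6)]/2 = -2.

-2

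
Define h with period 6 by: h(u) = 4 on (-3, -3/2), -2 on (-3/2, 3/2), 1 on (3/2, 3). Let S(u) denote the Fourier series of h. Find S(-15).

u = -15 differs from u = -3 by -2 full period(s), and the series is 6-periodic.
At u = -3 the one-sided limits are h(-3^-) = 1 and h(-3^+) = 4.
By Dirichlet's theorem the series converges to their average, [(1) + (4)]/2 = 5/2.

5/2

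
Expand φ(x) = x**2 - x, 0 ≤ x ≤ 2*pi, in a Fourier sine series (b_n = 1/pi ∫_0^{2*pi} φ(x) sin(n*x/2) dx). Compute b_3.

b_3 = 1/pi ∫_0^{2*pi} (x**2 - x) sin(3*x/2) dx.
Integrating by parts twice (tabular method), an antiderivative of (x**2 - x) sin(3*x/2) is -2*x**2*cos(3*x/2)/3 + 8*x*sin(3*x/2)/9 + 2*x*cos(3*x/2)/3 - 4*sin(3*x/2)/9 + 16*cos(3*x/2)/27; evaluating from 0 to 2*pi: ∫_{0}^{2*pi} (x**2 - x) sin(3*x/2) dx = (-4*pi/3 - 16/27 + 8*pi**2/3) - (16/27) = -4*pi/3 - 32/27 + 8*pi**2/3.
Hence b_3 = (1/pi)·(-4*pi/3 - 32/27 + 8*pi**2/3) = 4*(-9*pi - 8 + 18*pi**2)/(27*pi).

4*(-9*pi - 8 + 18*pi**2)/(27*pi)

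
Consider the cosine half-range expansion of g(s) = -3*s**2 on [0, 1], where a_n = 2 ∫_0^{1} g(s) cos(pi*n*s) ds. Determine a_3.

a_3 = 2 ∫_0^{1} (-3*s**2) cos(3*pi*s) ds.
Integrating by parts twice (tabular method), an antiderivative of (-3*s**2) cos(3*pi*s) is -s**2*sin(3*pi*s)/pi - 2*s*cos(3*pi*s)/(3*pi**2) + 2*sin(3*pi*s)/(9*pi**3); evaluating from 0 to 1: ∫_{0}^{1} (-3*s**2) cos(3*pi*s) ds = (2/(3*pi**2)) - (0) = 2/(3*pi**2).
Hence a_3 = 2·(2/(3*pi**2)) = 4/(3*pi**2).

4/(3*pi**2)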